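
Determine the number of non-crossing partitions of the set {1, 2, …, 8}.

1430

Non-crossing partitions of an n-element set are counted by C_n; here n = 8.
C_8 = C_7 · 2(2·7+1)/(7+2) = 429 · 30/9 = 1430.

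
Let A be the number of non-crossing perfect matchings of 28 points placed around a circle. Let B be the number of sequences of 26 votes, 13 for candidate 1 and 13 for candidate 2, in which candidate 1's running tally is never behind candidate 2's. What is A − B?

Pairing 28 circle points by 14 non-crossing chords gives C_14 matchings. So A = C_14 = 2674440.
Ballot sequences with n votes each where one side never trails are Dyck words, counted by C_n; here n = 13. So B = C_13 = 742900.
A − B = 2674440 − 742900 = 1931540.

1931540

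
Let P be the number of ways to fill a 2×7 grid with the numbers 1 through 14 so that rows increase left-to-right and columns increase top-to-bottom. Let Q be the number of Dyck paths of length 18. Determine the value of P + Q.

5291

By the hook-length formula (or a Dyck-path bijection), SYT of shape 2×7 number C_7. So P = C_7 = 429.
A Dyck path with 9 up-steps and 9 down-steps has semilength 9, so there are C_9 of them. So Q = C_9 = 4862.
P + Q = 429 + 4862 = 5291.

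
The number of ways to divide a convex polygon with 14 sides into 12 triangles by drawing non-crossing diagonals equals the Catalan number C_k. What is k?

The number of triangulations of a 14-gon is the Catalan number C_12 (index = sides − 2).

12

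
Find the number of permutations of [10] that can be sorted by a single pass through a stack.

By Knuth's characterisation, the stack-sortable permutations of length 10 are the 231-avoiders, numbering C_10.
C_10 = C(20,10)/11 = 184756/11 = 16796.

16796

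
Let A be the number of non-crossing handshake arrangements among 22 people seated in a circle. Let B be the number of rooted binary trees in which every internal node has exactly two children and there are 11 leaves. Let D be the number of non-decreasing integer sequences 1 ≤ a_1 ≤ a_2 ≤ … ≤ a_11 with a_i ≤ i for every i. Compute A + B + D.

134368

With 22 = 2·11 people, non-crossing handshake pairings are non-crossing perfect matchings on a circle, counted by C_11. So A = C_11 = 58786.
Full binary trees with 11 leaves have 11−1 = 10 internal nodes, so there are C_10 of them. So B = C_10 = 16796.
Such sub-staircase sequences of length n are counted by C_n; here n = 11. So D = C_11 = 58786.
A + B + D = 58786 + 16796 + 58786 = 134368.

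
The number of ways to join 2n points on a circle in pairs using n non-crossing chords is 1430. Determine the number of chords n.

8

Non-crossing pairings of 2n points on a circle are counted by C_n, and C_8 = 1430.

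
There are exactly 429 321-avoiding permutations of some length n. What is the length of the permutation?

Permutations of [n] avoiding a fixed length-3 pattern are counted by C_n, and C_7 = 429.

7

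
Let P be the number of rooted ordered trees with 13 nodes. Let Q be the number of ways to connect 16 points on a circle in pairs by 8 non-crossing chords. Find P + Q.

A rooted plane tree on 13 nodes has 12 edges, and such trees are counted by C_12. So P = C_12 = 208012.
Pairing 16 circle points by 8 non-crossing chords gives C_8 matchings. So Q = C_8 = 1430.
P + Q = 208012 + 1430 = 209442.

209442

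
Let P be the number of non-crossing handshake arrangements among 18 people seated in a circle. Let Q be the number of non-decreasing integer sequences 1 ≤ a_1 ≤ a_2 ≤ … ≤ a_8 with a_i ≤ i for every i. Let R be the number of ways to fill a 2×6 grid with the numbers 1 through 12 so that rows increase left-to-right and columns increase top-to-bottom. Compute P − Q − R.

3300

Non-crossing handshake pairings of 2n people are counted by C_n; 18 people gives n = 9. So P = C_9 = 4862.
Weakly increasing sequences with a_i ≤ i biject with Dyck paths of semilength 8, so there are C_8. So Q = C_8 = 1430.
Standard Young tableaux of shape 2×n are counted by C_n; here n = 6. So R = C_6 = 132.
P − Q − R = 4862 − 1430 − 132 = 3300.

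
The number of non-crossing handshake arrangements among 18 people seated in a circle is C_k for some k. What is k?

Non-crossing handshake pairings of 2n people are counted by C_n; 18 people gives n = 9.

9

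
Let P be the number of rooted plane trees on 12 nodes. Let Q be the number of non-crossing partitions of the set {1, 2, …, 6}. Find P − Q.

58654

Rooted ordered (plane) trees on m nodes have m−1 edges and are counted by C_{m−1}; m = 12 gives C_11. So P = C_11 = 58786.
The non-crossing partitions of [6] form a lattice of size C_6. So Q = C_6 = 132.
P − Q = 58786 − 132 = 58654.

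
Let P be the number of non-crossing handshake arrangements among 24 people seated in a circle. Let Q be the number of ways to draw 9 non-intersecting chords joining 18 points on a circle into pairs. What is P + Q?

212874

With 24 = 2·12 people, non-crossing handshake pairings are non-crossing perfect matchings on a circle, counted by C_12. So P = C_12 = 208012.
Pairing 18 circle points by 9 non-crossing chords gives C_9 matchings. So Q = C_9 = 4862.
P + Q = 208012 + 4862 = 212874.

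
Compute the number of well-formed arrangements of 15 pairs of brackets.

With 15 pairs the number of balanced bracket strings is the Catalan number C_15.
C_15 = C(30,15)/16 = 155117520/16 = 9694845.

9694845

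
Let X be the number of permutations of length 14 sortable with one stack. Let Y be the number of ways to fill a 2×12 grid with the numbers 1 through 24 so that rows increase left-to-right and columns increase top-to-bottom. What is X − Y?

Stack-sortable permutations are exactly the 231-avoiding ones, counted by C_n; here n = 14. So X = C_14 = 2674440.
By the hook-length formula (or a Dyck-path bijection), SYT of shape 2×12 number C_12. So Y = C_12 = 208012.
X − Y = 2674440 − 208012 = 2466428.

2466428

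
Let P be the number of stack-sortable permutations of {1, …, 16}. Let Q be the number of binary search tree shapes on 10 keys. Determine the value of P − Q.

35340874

Stack-sortable permutations are exactly the 231-avoiding ones, counted by C_n; here n = 16. So P = C_16 = 35357670.
Binary trees (left/right distinguished) on n nodes are counted by C_n; here n = 10. So Q = C_10 = 16796.
P − Q = 35357670 − 16796 = 35340874.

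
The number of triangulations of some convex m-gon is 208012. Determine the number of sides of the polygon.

Triangulations of a convex m-gon are counted by C_{m−2}; 208012 = C_12.
So m − 2 = 12, giving m = 14 sides.

14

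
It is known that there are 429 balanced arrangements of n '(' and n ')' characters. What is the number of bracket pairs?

Balanced strings of n bracket-pairs are counted by C_n, and C_7 = 429.

7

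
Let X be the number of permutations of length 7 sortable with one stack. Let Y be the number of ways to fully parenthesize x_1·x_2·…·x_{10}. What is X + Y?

5291

By Knuth's characterisation, the stack-sortable permutations of length 7 are the 231-avoiders, numbering C_7. So X = C_7 = 429.
Ways to associate a product of 10 factors correspond to binary trees on 10 leaves, so the count is C_9. So Y = C_9 = 4862.
X + Y = 429 + 4862 = 5291.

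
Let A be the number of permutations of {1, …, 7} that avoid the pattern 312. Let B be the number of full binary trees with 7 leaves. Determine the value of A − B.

For any fixed pattern of length 3, the pattern-avoiding permutations of [7] number C_7. So A = C_7 = 429.
A full binary tree with L leaves has L−1 internal nodes and is counted by C_{L−1}; L = 7 gives C_6. So B = C_6 = 132.
A − B = 429 − 132 = 297.

297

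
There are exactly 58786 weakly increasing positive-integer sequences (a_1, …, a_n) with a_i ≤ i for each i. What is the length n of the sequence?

Such sub-staircase sequences of length n are counted by C_n. Since C_11 = 58786, the index is 11.

11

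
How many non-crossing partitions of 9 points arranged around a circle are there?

4862

Non-crossing partitions of an n-element set are counted by C_n; here n = 9.
C_9 = C(18,9)/10 = 48620/10 = 4862.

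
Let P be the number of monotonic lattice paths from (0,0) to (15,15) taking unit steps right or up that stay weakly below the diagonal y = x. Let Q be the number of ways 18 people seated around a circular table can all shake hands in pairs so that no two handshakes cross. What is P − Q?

9689983

Monotone paths in an n×n grid that stay weakly below the diagonal are counted by C_n; here n = 15. So P = C_15 = 9694845.
Non-crossing handshake pairings of 2n people are counted by C_n; 18 people gives n = 9. So Q = C_9 = 4862.
P − Q = 9694845 − 4862 = 9689983.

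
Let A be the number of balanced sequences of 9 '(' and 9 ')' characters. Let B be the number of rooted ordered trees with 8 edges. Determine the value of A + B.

6292

With 9 pairs the number of balanced bracket strings is the Catalan number C_9. So A = C_9 = 4862.
Rooted ordered trees with n edges are counted by C_n; here n = 8. So B = C_8 = 1430.
A + B = 4862 + 1430 = 6292.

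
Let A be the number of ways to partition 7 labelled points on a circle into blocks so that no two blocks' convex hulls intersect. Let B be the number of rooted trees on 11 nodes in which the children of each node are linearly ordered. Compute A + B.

Non-crossing partitions of an n-element set are counted by C_n; here n = 7. So A = C_7 = 429.
Rooted ordered (plane) trees on m nodes have m−1 edges and are counted by C_{m−1}; m = 11 gives C_10. So B = C_10 = 16796.
A + B = 429 + 16796 = 17225.

17225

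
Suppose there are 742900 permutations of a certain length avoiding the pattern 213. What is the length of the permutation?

13

Permutations of [n] avoiding a fixed length-3 pattern are counted by C_n, and C_13 = 742900.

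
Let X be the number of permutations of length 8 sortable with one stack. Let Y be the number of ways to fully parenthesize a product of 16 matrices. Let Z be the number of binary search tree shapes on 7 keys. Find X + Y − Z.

Stack-sortable permutations are exactly the 231-avoiding ones, counted by C_n; here n = 8. So X = C_8 = 1430.
Bracketing 16 factors into binary products is counted by C_{16−1} = C_15. So Y = C_15 = 9694845.
Binary trees (left/right distinguished) on n nodes are counted by C_n; here n = 7. So Z = C_7 = 429.
X + Y − Z = 1430 + 9694845 − 429 = 9695846.

9695846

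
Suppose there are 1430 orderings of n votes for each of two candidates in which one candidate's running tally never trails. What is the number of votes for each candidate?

Such ballot sequences with n votes each are counted by C_n, and C_8 = 1430.

8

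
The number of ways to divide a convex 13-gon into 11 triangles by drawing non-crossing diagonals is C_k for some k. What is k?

11

The number of triangulations of a 13-gon is the Catalan number C_11 (index = sides − 2).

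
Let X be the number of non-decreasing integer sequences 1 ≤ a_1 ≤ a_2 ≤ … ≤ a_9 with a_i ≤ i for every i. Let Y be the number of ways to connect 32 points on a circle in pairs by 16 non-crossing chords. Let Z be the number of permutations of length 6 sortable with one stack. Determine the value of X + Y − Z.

Such sub-staircase sequences of length n are counted by C_n; here n = 9. So X = C_9 = 4862.
Non-crossing perfect matchings of 2n points on a circle are counted by C_n; with 32 points, n = 16. So Y = C_16 = 35357670.
By Knuth's characterisation, the stack-sortable permutations of length 6 are the 231-avoiders, numbering C_6. So Z = C_6 = 132.
X + Y − Z = 4862 + 35357670 − 132 = 35362400.

35362400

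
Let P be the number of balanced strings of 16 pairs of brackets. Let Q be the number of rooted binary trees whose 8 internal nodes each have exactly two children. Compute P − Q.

A balanced arrangement of 16 bracket pairs is a Dyck word of semilength 16, so the count is C_16. So P = C_16 = 35357670.
The number of full binary trees on 8 internal nodes is the Catalan number C_8. So Q = C_8 = 1430.
P − Q = 35357670 − 1430 = 35356240.

35356240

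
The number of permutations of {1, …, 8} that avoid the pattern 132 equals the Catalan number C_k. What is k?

8

For any fixed pattern of length 3, the pattern-avoiding permutations of [8] number C_8.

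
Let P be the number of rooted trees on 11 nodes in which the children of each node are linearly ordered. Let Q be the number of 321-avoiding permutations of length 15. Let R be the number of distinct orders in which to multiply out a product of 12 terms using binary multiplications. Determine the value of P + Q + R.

Rooted ordered (plane) trees on m nodes have m−1 edges and are counted by C_{m−1}; m = 11 gives C_10. So P = C_10 = 16796.
Permutations of [n] avoiding any single length-3 pattern are counted by C_n; here n = 15. So Q = C_15 = 9694845.
Ways to associate a product of 12 factors correspond to binary trees on 12 leaves, so the count is C_11. So R = C_11 = 58786.
P + Q + R = 16796 + 9694845 + 58786 = 9770427.

9770427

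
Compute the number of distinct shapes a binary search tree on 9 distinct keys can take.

4862

Binary trees (left/right distinguished) on n nodes are counted by C_n; here n = 9.
C_9 = C(18,9)/10 = 48620/10 = 4862.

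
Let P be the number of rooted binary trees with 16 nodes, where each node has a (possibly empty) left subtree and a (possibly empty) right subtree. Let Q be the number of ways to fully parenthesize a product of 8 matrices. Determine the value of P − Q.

35357241

Rooted binary trees with 16 nodes (each child slot possibly empty) number C_16. So P = C_16 = 35357670.
Bracketing 8 factors into binary products is counted by C_{8−1} = C_7. So Q = C_7 = 429.
P − Q = 35357670 − 429 = 35357241.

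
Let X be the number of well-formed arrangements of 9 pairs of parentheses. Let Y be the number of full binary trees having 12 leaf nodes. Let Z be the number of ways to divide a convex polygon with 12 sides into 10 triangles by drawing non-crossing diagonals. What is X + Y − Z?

A balanced arrangement of 9 bracket pairs is a Dyck word of semilength 9, so the count is C_9. So X = C_9 = 4862.
A full binary tree with L leaves has L−1 internal nodes and is counted by C_{L−1}; L = 12 gives C_11. So Y = C_11 = 58786.
The number of triangulations of a 12-gon is the Catalan number C_10 (index = sides − 2). So Z = C_10 = 16796.
X + Y − Z = 4862 + 58786 − 16796 = 46852.

46852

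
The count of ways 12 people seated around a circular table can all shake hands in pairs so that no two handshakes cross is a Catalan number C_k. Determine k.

6

Non-crossing handshake pairings of 2n people are counted by C_n; 12 people gives n = 6.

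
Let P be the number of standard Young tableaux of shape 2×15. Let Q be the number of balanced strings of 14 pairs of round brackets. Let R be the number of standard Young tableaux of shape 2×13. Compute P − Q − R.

Standard Young tableaux of shape 2×n are counted by C_n; here n = 15. So P = C_15 = 9694845.
With 14 pairs the number of balanced bracket strings is the Catalan number C_14. So Q = C_14 = 2674440.
By the hook-length formula (or a Dyck-path bijection), SYT of shape 2×13 number C_13. So R = C_13 = 742900.
P − Q − R = 9694845 − 2674440 − 742900 = 6277505.

6277505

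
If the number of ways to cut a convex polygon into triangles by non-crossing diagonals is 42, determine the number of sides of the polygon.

Triangulations of a convex m-gon are counted by C_{m−2}. Since C_5 = 42, the index is 5.
So m − 2 = 5, giving m = 7 sides.

7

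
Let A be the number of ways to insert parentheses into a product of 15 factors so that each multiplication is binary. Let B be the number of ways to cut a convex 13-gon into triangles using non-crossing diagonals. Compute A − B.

2615654

Bracketing 15 factors into binary products is counted by C_{15−1} = C_14. So A = C_14 = 2674440.
A convex 13-gon is triangulated into 11 triangles, and the number of such triangulations is the Catalan number C_{13−2} = C_11. So B = C_11 = 58786.
A − B = 2674440 − 58786 = 2615654.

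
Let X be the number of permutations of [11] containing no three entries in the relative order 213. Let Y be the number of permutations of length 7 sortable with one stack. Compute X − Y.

58357

For any fixed pattern of length 3, the pattern-avoiding permutations of [11] number C_11. So X = C_11 = 58786.
By Knuth's characterisation, the stack-sortable permutations of length 7 are the 231-avoiders, numbering C_7. So Y = C_7 = 429.
X − Y = 58786 − 429 = 58357.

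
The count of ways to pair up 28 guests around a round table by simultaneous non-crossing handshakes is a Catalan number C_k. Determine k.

Non-crossing handshake pairings of 2n people are counted by C_n; 28 people gives n = 14.

14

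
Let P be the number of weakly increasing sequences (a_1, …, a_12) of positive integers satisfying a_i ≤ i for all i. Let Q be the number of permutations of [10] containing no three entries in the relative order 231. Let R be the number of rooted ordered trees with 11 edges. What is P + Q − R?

Weakly increasing sequences with a_i ≤ i biject with Dyck paths of semilength 12, so there are C_12. So P = C_12 = 208012.
For any fixed pattern of length 3, the pattern-avoiding permutations of [10] number C_10. So Q = C_10 = 16796.
A rooted plane tree with 11 edges has 12 nodes, and the count is C_11. So R = C_11 = 58786.
P + Q − R = 208012 + 16796 − 58786 = 166022.

166022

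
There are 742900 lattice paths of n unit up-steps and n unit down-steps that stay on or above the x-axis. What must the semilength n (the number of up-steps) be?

13

Dyck paths of semilength n are counted by C_n. The Catalan number equal to 742900 is C_13.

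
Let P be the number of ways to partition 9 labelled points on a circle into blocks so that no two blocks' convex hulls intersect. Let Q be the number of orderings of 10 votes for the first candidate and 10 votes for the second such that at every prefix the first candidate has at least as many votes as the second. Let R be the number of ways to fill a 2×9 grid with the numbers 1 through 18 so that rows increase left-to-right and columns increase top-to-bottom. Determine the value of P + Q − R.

16796

The non-crossing partitions of [9] form a lattice of size C_9. So P = C_9 = 4862.
Reading a vote for the leader as '(' and for the other as ')' turns such a sequence into a balanced string of 10 pairs, so the count is C_10. So Q = C_10 = 16796.
Standard Young tableaux of shape 2×n are counted by C_n; here n = 9. So R = C_9 = 4862.
P + Q − R = 4862 + 16796 − 4862 = 16796.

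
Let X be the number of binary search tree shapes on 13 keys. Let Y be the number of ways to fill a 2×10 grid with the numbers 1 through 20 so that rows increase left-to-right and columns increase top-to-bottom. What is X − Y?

Binary trees (left/right distinguished) on n nodes are counted by C_n; here n = 13. So X = C_13 = 742900.
By the hook-length formula (or a Dyck-path bijection), SYT of shape 2×10 number C_10. So Y = C_10 = 16796.
X − Y = 742900 − 16796 = 726104.

726104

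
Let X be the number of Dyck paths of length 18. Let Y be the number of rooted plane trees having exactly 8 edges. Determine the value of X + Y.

Paths of 9 up- and 9 down-steps that never dip below the axis are Dyck paths; their count is C_9. So X = C_9 = 4862.
A rooted plane tree with 8 edges has 9 nodes, and the count is C_8. So Y = C_8 = 1430.
X + Y = 4862 + 1430 = 6292.

6292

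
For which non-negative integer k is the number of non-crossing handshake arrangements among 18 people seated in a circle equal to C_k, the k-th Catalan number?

With 18 = 2·9 people, non-crossing handshake pairings are non-crossing perfect matchings on a circle, counted by C_9.

9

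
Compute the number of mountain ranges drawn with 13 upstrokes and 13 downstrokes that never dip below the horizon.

Dyck paths of semilength n (length 2n) are counted by C_n; here n = 13.
C_13 = C_12 · 2(2·12+1)/(12+2) = 208012 · 50/14 = 742900.

742900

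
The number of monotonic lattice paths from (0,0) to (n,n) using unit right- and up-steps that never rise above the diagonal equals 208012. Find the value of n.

12

Such diagonal-avoiding paths in an n×n grid are counted by C_n. Since C_12 = 208012, the index is 12.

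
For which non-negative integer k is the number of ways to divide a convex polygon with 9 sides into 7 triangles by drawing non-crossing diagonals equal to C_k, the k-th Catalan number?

Triangulations of a convex m-gon are counted by C_{m−2}; with m = 9 this is C_7.

7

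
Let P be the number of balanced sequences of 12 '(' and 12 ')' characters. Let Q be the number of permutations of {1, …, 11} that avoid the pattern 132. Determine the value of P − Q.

Balanced strings of n pairs of brackets are counted by C_n; here n = 12. So P = C_12 = 208012.
Permutations of [n] avoiding any single length-3 pattern are counted by C_n; here n = 11. So Q = C_11 = 58786.
P − Q = 208012 − 58786 = 149226.

149226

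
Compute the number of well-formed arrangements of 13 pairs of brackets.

With 13 pairs the number of balanced bracket strings is the Catalan number C_13.
C_13 = C_12 · 2(2·12+1)/(12+2) = 208012 · 50/14 = 742900.

742900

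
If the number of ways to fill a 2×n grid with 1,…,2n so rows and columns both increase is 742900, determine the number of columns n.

13

Standard Young tableaux of shape 2×n are counted by C_n, and C_13 = 742900.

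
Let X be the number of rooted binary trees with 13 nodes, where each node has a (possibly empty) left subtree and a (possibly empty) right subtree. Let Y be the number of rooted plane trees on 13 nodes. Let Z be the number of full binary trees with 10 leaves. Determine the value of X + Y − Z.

946050

Rooted binary trees with 13 nodes (each child slot possibly empty) number C_13. So X = C_13 = 742900.
Rooted ordered (plane) trees on m nodes have m−1 edges and are counted by C_{m−1}; m = 13 gives C_12. So Y = C_12 = 208012.
A full binary tree with L leaves has L−1 internal nodes and is counted by C_{L−1}; L = 10 gives C_9. So Z = C_9 = 4862.
X + Y − Z = 742900 + 208012 − 4862 = 946050.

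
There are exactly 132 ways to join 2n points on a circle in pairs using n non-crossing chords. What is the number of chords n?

Non-crossing pairings of 2n points on a circle are counted by C_n. Since C_6 = 132, the index is 6.

6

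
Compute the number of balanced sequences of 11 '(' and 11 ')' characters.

58786

With 11 pairs the number of balanced bracket strings is the Catalan number C_11.
C_11 = C_10 · 2(2·10+1)/(10+2) = 16796 · 42/12 = 58786.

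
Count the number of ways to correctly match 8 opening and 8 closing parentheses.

1430

A balanced arrangement of 8 bracket pairs is a Dyck word of semilength 8, so the count is C_8.
C_8 = C(16,8)/9 = 12870/9 = 1430.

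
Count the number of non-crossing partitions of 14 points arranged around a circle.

The non-crossing partitions of [14] form a lattice of size C_14.
C_14 = C(28,14)/15 = 40116600/15 = 2674440.

2674440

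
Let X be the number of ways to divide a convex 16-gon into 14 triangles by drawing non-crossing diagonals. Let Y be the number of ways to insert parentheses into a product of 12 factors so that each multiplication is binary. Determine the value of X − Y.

Triangulations of a convex m-gon are counted by C_{m−2}; with m = 16 this is C_14. So X = C_14 = 2674440.
Parenthesizations of m factors correspond to full binary trees with m leaves, counted by C_{m−1}; m = 12 gives C_11. So Y = C_11 = 58786.
X − Y = 2674440 − 58786 = 2615654.

2615654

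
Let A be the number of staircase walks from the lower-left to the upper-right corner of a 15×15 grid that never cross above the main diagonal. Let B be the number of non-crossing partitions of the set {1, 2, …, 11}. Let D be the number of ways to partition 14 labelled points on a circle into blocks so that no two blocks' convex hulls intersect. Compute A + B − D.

Sub-diagonal monotone paths from (0,0) to (15,15) biject with Dyck paths of semilength 15, giving C_15. So A = C_15 = 9694845.
The non-crossing partitions of [11] form a lattice of size C_11. So B = C_11 = 58786.
The non-crossing partitions of [14] form a lattice of size C_14. So D = C_14 = 2674440.
A + B − D = 9694845 + 58786 − 2674440 = 7079191.

7079191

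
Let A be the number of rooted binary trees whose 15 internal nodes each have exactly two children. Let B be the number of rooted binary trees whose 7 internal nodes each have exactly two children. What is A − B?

Full binary trees with n internal nodes are counted by C_n; here n = 15. So A = C_15 = 9694845.
Full binary trees with n internal nodes are counted by C_n; here n = 7. So B = C_7 = 429.
A − B = 9694845 − 429 = 9694416.

9694416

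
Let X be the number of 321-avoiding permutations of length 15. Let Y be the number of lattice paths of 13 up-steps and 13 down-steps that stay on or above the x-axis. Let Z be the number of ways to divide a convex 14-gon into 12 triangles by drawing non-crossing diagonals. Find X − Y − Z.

Permutations of [n] avoiding any single length-3 pattern are counted by C_n; here n = 15. So X = C_15 = 9694845.
Paths of 13 up- and 13 down-steps that never dip below the axis are Dyck paths; their count is C_13. So Y = C_13 = 742900.
Triangulations of a convex m-gon are counted by C_{m−2}; with m = 14 this is C_12. So Z = C_12 = 208012.
X − Y − Z = 9694845 − 742900 − 208012 = 8743933.

8743933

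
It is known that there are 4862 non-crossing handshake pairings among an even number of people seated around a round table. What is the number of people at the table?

Non-crossing handshake pairings of 2n people are counted by C_n; 4862 = C_9.
So n = 9, and there are 2n = 18 people.

18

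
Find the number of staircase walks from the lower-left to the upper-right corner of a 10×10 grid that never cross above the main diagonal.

Monotone paths in an n×n grid that stay weakly below the diagonal are counted by C_n; here n = 10.
C_10 = C(20,10)/11 = 184756/11 = 16796.

16796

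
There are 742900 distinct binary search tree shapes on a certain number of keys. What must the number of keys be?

Binary search tree shapes on n keys are counted by C_n, and C_13 = 742900.

13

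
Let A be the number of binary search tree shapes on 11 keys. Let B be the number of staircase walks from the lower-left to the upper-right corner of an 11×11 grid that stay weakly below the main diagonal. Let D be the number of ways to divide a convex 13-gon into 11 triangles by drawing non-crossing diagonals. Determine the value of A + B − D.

58786

Binary trees (left/right distinguished) on n nodes are counted by C_n; here n = 11. So A = C_11 = 58786.
Sub-diagonal monotone paths from (0,0) to (11,11) biject with Dyck paths of semilength 11, giving C_11. So B = C_11 = 58786.
A convex 13-gon is triangulated into 11 triangles, and the number of such triangulations is the Catalan number C_{13−2} = C_11. So D = C_11 = 58786.
A + B − D = 58786 + 58786 − 58786 = 58786.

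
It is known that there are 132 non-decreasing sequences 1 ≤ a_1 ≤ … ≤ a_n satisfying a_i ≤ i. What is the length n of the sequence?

Such sub-staircase sequences of length n are counted by C_n, and C_6 = 132.

6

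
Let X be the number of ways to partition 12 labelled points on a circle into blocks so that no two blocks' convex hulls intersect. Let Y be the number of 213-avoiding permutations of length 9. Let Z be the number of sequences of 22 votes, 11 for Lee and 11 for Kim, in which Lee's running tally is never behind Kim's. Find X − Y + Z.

261936

Non-crossing partitions of an n-element set are counted by C_n; here n = 12. So X = C_12 = 208012.
Permutations of [n] avoiding any single length-3 pattern are counted by C_n; here n = 9. So Y = C_9 = 4862.
Reading a vote for the leader as '(' and for the other as ')' turns such a sequence into a balanced string of 11 pairs, so the count is C_11. So Z = C_11 = 58786.
X − Y + Z = 208012 − 4862 + 58786 = 261936.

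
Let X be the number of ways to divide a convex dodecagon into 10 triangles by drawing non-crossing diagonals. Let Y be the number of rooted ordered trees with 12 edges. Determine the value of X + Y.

Triangulations of a convex m-gon are counted by C_{m−2}; with m = 12 this is C_10. So X = C_10 = 16796.
A rooted plane tree with 12 edges has 13 nodes, and the count is C_12. So Y = C_12 = 208012.
X + Y = 16796 + 208012 = 224808.

224808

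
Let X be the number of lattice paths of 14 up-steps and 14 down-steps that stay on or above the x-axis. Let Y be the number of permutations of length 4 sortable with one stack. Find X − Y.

Dyck paths of semilength n (length 2n) are counted by C_n; here n = 14. So X = C_14 = 2674440.
Stack-sortable permutations are exactly the 231-avoiding ones, counted by C_n; here n = 4. So Y = C_4 = 14.
X − Y = 2674440 − 14 = 2674426.

2674426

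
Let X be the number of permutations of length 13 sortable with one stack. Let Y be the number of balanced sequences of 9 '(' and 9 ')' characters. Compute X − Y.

738038

By Knuth's characterisation, the stack-sortable permutations of length 13 are the 231-avoiders, numbering C_13. So X = C_13 = 742900.
Balanced strings of n pairs of brackets are counted by C_n; here n = 9. So Y = C_9 = 4862.
X − Y = 742900 − 4862 = 738038.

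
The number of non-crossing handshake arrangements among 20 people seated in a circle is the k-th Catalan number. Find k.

10

Non-crossing handshake pairings of 2n people are counted by C_n; 20 people gives n = 10.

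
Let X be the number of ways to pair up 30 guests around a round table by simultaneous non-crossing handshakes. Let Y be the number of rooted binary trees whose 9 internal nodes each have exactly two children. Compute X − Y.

9689983

With 30 = 2·15 people, non-crossing handshake pairings are non-crossing perfect matchings on a circle, counted by C_15. So X = C_15 = 9694845.
The number of full binary trees on 9 internal nodes is the Catalan number C_9. So Y = C_9 = 4862.
X − Y = 9694845 − 4862 = 9689983.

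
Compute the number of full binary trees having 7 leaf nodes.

132

A full binary tree with L leaves has L−1 internal nodes and is counted by C_{L−1}; L = 7 gives C_6.
C_6 = C(12,6)/7 = 924/7 = 132.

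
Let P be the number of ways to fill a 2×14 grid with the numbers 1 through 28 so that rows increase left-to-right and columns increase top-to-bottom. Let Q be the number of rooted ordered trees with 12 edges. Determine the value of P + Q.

2882452

By the hook-length formula (or a Dyck-path bijection), SYT of shape 2×14 number C_14. So P = C_14 = 2674440.
A rooted plane tree with 12 edges has 13 nodes, and the count is C_12. So Q = C_12 = 208012.
P + Q = 2674440 + 208012 = 2882452.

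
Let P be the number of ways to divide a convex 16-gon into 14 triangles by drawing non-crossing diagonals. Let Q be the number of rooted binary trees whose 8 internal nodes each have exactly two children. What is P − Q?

A convex 16-gon is triangulated into 14 triangles, and the number of such triangulations is the Catalan number C_{16−2} = C_14. So P = C_14 = 2674440.
Full binary trees with n internal nodes are counted by C_n; here n = 8. So Q = C_8 = 1430.
P − Q = 2674440 − 1430 = 2673010.

2673010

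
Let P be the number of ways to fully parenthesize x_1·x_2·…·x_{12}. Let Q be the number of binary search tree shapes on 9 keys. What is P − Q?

53924

Bracketing 12 factors into binary products is counted by C_{12−1} = C_11. So P = C_11 = 58786.
Rooted binary trees with 9 nodes (each child slot possibly empty) number C_9. So Q = C_9 = 4862.
P − Q = 58786 − 4862 = 53924.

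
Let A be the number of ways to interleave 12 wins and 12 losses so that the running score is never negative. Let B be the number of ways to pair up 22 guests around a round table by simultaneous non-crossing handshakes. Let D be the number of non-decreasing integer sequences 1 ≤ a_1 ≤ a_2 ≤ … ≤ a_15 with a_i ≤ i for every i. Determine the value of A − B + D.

9844071

Reading a vote for the leader as '(' and for the other as ')' turns such a sequence into a balanced string of 12 pairs, so the count is C_12. So A = C_12 = 208012.
With 22 = 2·11 people, non-crossing handshake pairings are non-crossing perfect matchings on a circle, counted by C_11. So B = C_11 = 58786.
Such sub-staircase sequences of length n are counted by C_n; here n = 15. So D = C_15 = 9694845.
A − B + D = 208012 − 58786 + 9694845 = 9844071.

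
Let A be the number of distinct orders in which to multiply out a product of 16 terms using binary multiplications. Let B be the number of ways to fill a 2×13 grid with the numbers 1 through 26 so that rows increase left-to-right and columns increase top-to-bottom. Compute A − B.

8951945

Parenthesizations of m factors correspond to full binary trees with m leaves, counted by C_{m−1}; m = 16 gives C_15. So A = C_15 = 9694845.
Standard Young tableaux of shape 2×n are counted by C_n; here n = 13. So B = C_13 = 742900.
A − B = 9694845 − 742900 = 8951945.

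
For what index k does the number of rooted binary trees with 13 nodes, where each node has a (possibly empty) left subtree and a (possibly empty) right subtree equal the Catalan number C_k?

Binary trees (left/right distinguished) on n nodes are counted by C_n; here n = 13.

13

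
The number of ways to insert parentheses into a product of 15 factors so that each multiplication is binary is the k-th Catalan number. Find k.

Parenthesizations of m factors correspond to full binary trees with m leaves, counted by C_{m−1}; m = 15 gives C_14.

14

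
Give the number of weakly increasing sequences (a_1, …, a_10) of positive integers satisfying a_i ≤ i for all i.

16796

Such sub-staircase sequences of length n are counted by C_n; here n = 10.
C_10 = C(20,10)/11 = 184756/11 = 16796.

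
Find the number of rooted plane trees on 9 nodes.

1430

Rooted ordered (plane) trees on m nodes have m−1 edges and are counted by C_{m−1}; m = 9 gives C_8.
C_8 = C(16,8)/9 = 12870/9 = 1430.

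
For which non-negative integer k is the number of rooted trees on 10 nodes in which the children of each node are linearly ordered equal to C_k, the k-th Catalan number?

9

Rooted ordered (plane) trees on m nodes have m−1 edges and are counted by C_{m−1}; m = 10 gives C_9.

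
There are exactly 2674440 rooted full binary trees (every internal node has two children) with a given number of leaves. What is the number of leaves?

Full binary trees with L leaves are counted by C_{L−1}. Since C_14 = 2674440, the index is 14.
So the index is 14, and the number of leaves is 14 + 1 = 15.

15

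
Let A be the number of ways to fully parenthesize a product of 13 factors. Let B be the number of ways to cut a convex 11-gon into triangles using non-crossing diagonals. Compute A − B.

203150

Parenthesizations of m factors correspond to full binary trees with m leaves, counted by C_{m−1}; m = 13 gives C_12. So A = C_12 = 208012.
A convex 11-gon is triangulated into 9 triangles, and the number of such triangulations is the Catalan number C_{11−2} = C_9. So B = C_9 = 4862.
A − B = 208012 − 4862 = 203150.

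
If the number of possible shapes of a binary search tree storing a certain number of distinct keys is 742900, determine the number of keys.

13

Binary search tree shapes on n keys are counted by C_n. The Catalan number equal to 742900 is C_13.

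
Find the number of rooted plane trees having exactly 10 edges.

A rooted plane tree with 10 edges has 11 nodes, and the count is C_10.
C_10 = C(20,10)/11 = 184756/11 = 16796.

16796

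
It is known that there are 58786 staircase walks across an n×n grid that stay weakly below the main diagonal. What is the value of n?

Such diagonal-avoiding paths in an n×n grid are counted by C_n. The Catalan number equal to 58786 is C_11.

11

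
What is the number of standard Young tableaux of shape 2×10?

16796

Standard Young tableaux of shape 2×n are counted by C_n; here n = 10.
C_10 = 16796.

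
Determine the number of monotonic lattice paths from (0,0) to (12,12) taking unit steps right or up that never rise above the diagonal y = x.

208012

Sub-diagonal monotone paths from (0,0) to (12,12) biject with Dyck paths of semilength 12, giving C_12.
C_12 = C_11 · 2(2·11+1)/(11+2) = 58786 · 46/13 = 208012.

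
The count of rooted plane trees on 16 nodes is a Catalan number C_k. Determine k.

Rooted ordered (plane) trees on m nodes have m−1 edges and are counted by C_{m−1}; m = 16 gives C_15.

15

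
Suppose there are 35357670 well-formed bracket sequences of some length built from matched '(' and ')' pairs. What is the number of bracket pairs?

16

Balanced strings of n bracket-pairs are counted by C_n. Since C_16 = 35357670, the index is 16.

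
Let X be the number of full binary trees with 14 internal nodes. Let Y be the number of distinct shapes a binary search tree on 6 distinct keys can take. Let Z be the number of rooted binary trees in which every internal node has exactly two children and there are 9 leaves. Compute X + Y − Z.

2673142

The number of full binary trees on 14 internal nodes is the Catalan number C_14. So X = C_14 = 2674440.
Rooted binary trees with 6 nodes (each child slot possibly empty) number C_6. So Y = C_6 = 132.
Full binary trees with 9 leaves have 9−1 = 8 internal nodes, so there are C_8 of them. So Z = C_8 = 1430.
X + Y − Z = 2674440 + 132 − 1430 = 2673142.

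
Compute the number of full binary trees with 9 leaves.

A full binary tree with L leaves has L−1 internal nodes and is counted by C_{L−1}; L = 9 gives C_8.
C_8 = C_7 · 2(2·7+1)/(7+2) = 429 · 30/9 = 1430.

1430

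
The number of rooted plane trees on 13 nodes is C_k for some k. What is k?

12

Rooted ordered (plane) trees on m nodes have m−1 edges and are counted by C_{m−1}; m = 13 gives C_12.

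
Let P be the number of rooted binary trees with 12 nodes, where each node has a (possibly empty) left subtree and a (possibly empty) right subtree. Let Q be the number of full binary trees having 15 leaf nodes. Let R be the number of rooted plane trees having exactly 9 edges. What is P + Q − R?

Rooted binary trees with 12 nodes (each child slot possibly empty) number C_12. So P = C_12 = 208012.
A full binary tree with L leaves has L−1 internal nodes and is counted by C_{L−1}; L = 15 gives C_14. So Q = C_14 = 2674440.
A rooted plane tree with 9 edges has 10 nodes, and the count is C_9. So R = C_9 = 4862.
P + Q − R = 208012 + 2674440 − 4862 = 2877590.

2877590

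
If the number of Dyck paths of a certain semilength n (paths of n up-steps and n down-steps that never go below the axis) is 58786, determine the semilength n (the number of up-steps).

11

Dyck paths of semilength n are counted by C_n; 58786 = C_11.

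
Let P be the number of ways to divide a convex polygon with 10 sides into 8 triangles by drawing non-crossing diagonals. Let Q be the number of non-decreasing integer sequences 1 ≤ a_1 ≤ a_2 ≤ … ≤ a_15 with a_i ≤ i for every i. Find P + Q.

9696275

A convex 10-gon is triangulated into 8 triangles, and the number of such triangulations is the Catalan number C_{10−2} = C_8. So P = C_8 = 1430.
Weakly increasing sequences with a_i ≤ i biject with Dyck paths of semilength 15, so there are C_15. So Q = C_15 = 9694845.
P + Q = 1430 + 9694845 = 9696275.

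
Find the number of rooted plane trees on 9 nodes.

A rooted plane tree on 9 nodes has 8 edges, and such trees are counted by C_8.
C_8 = C(16,8)/9 = 12870/9 = 1430.

1430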